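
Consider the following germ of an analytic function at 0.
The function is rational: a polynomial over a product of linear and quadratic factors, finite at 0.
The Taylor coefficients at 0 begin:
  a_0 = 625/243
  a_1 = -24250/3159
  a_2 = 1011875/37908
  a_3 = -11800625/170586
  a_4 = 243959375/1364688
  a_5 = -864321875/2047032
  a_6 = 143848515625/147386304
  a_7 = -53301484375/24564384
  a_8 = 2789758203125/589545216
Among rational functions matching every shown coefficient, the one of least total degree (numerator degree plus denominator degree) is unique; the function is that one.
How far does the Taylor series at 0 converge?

The radius of convergence is -1/4 + (1/20)*sqrt(265).

No rational of total degree below 7 reproduces all 9 coefficients; solving the [1/6] Pade equations on them gives f(φ) = (7*φ/26 - 5/9)/(φ**2 - φ/2 - 3/5)**3, whose expansion matches every shown term.
Denominator factor (φ**2 - φ/2 - 3/5)^3: discriminant 53/20, real irrational roots 1/4 + (1/20)*sqrt(265) and 1/4 - (1/20)*sqrt(265); poles of order 3, moduli 1/4 + (1/20)*sqrt(265) and -1/4 + (1/20)*sqrt(265).
The radius of convergence is the smallest modulus among the singular points: -1/4 + (1/20)*sqrt(265).


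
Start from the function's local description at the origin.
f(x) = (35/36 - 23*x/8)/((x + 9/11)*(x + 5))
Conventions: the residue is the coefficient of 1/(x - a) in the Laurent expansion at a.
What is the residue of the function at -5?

At the order-1 pole -5 set g(x) = (x - (-5))*f(x) = (35/36 - 23*x/8)/(x + 9/11).
Simple pole: residue = g(a) at a = -5, which is -12155/3312.

The residue is -12155/3312.


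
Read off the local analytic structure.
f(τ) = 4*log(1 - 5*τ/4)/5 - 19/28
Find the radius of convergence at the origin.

Branch term (4/5)*log(1 - τ/(4/5)): its argument vanishes at τ = 4/5, a logarithmic branch point, modulus 4/5.
The radius of convergence is the smallest modulus among the singular points: 4/5.

The radius of convergence is 4/5.


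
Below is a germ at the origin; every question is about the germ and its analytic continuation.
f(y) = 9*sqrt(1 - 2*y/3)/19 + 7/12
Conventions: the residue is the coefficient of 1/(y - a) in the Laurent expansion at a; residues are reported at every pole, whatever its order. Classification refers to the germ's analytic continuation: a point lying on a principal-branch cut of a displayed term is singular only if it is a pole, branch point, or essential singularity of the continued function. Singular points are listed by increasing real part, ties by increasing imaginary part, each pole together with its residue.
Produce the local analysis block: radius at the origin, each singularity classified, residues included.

Branch term (9/19)*sqrt(1 - y/(3/2)): its argument vanishes at y = 3/2, a square-root branch point, modulus 3/2.
The radius of convergence is the smallest modulus among the singular points: 3/2.

Radius of convergence at 0: 3/2.
At 3/2: an algebraic (square-root) branch point.


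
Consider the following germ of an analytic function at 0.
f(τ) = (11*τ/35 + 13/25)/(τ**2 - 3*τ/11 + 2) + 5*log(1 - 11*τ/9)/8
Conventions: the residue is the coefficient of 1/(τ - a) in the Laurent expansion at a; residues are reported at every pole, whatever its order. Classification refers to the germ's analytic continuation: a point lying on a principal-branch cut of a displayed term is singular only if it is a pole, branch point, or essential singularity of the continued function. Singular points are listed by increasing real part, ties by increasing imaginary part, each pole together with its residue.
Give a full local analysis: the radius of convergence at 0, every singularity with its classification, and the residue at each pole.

Radius of convergence at 0: 9/11.
At (3/22) - ((1/22)*sqrt(959))*i: a pole of order 1; residue (11/70) + ((2167/335650)*sqrt(959))*i.
At (3/22) + ((1/22)*sqrt(959))*i: a pole of order 1; residue (11/70) - ((2167/335650)*sqrt(959))*i.
At 9/11: a logarithmic branch point.

Denominator factor (τ**2 - 3*τ/11 + 2): discriminant -959/121, complex-conjugate roots (3/22) + ((1/22)*sqrt(959))*i and (3/22) - ((1/22)*sqrt(959))*i; poles of order 1, moduli sqrt(2) and sqrt(2).
Branch term (5/8)*log(1 - τ/(9/11)): its argument vanishes at τ = 9/11, a logarithmic branch point, modulus 9/11.
The radius of convergence is the smallest modulus among the singular points: 9/11.
The branch term is analytic at (3/22) - ((1/22)*sqrt(959))*i and contributes nothing to the residue; only the rational part matters.
The factor τ**2 - 3*τ/11 + 2 splits as (τ - a)(τ - a') with a = (3/22) - ((1/22)*sqrt(959))*i, a' = (3/22) + ((1/22)*sqrt(959))*i. At the order-1 pole a set g(τ) = (τ - a)*(rational part) = [11*τ/35 + 13/25] / (τ - a').
Simple pole: residue = g(a) at a = (3/22) - ((1/22)*sqrt(959))*i, which is (11/70) + ((2167/335650)*sqrt(959))*i.
The branch term is analytic at (3/22) + ((1/22)*sqrt(959))*i and contributes nothing to the residue; only the rational part matters.
The factor τ**2 - 3*τ/11 + 2 splits as (τ - a)(τ - a') with a = (3/22) + ((1/22)*sqrt(959))*i, a' = (3/22) - ((1/22)*sqrt(959))*i. At the order-1 pole a set g(τ) = (τ - a)*(rational part) = [11*τ/35 + 13/25] / (τ - a').
Simple pole: residue = g(a) at a = (3/22) + ((1/22)*sqrt(959))*i, which is (11/70) - ((2167/335650)*sqrt(959))*i.
List the singular points by increasing real part (a conjugate pair: the negative imaginary part first).


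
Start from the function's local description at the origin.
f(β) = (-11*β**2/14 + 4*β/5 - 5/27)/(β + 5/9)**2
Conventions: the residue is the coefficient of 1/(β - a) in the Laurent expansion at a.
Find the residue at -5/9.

The residue is 527/315.

At the order-2 pole -5/9 set g(β) = (β - (-5/9))^2*f(β) = -11*β**2/14 + 4*β/5 - 5/27.
Order-2 pole: residue = g'(a); g'(-5/9) = 527/315, so the residue is 527/315.


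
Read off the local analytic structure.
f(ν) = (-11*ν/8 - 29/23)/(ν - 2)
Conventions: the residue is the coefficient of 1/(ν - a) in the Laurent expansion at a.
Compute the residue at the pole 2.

At the order-1 pole 2 set g(ν) = (ν - (2))*f(ν) = -11*ν/8 - 29/23.
Simple pole: residue = g(a) at a = 2, which is -369/92.

The residue is -369/92.


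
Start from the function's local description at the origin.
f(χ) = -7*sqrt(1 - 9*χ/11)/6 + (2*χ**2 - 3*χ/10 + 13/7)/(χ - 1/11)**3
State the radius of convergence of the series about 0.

The radius of convergence is 1/11.

Denominator factor (χ - 1/11)^3: pole of order 3 at 1/11, modulus 1/11.
Branch term (-7/6)*sqrt(1 - χ/(11/9)): its argument vanishes at χ = 11/9, a square-root branch point, modulus 11/9.
The radius of convergence is the smallest modulus among the singular points: 1/11.


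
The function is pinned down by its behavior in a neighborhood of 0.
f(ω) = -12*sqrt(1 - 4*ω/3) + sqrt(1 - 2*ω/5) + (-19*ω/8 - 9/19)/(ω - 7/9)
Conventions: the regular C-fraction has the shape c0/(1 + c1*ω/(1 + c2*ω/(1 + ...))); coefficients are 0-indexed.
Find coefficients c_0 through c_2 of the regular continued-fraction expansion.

The regular C-fraction coefficients are [-1382/133, 433347/386960, -127290982429/71866266480].

Taylor coefficients (expand at 0): a_0 = -1382/133, a_1 = 433347/37240, a_2 = 29637121/3910200.
c0 = a_0 = -1382/133. Peel one level at a time: if S = 1 + c*ω/S' with S'(0) = 1, then c is the ω-coefficient of S and S' = c*ω/(S - 1).
S_1 = c0/f = 1 + (433347/386960)*ω + (127290982429/64173446400)*ω^2 + ...; c1 = 433347/386960.
S_2 = c1*ω/(S_1 - 1) = 1 + (-127290982429/71866266480)*ω + ...; c2 = -127290982429/71866266480.


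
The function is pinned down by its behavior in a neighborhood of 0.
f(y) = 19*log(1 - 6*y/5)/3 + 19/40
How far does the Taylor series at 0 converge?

Branch term (19/3)*log(1 - y/(5/6)): its argument vanishes at y = 5/6, a logarithmic branch point, modulus 5/6.
The radius of convergence is the smallest modulus among the singular points: 5/6.

The radius of convergence is 5/6.


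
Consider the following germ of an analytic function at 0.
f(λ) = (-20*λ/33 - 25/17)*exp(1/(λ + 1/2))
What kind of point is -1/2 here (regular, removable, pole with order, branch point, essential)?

The exponent 1/(λ - (-1/2)) has a pole at -1/2, so exp(1/(λ - (-1/2))) takes every nonzero value near it: an essential singularity (not a pole of any order).

The point is an essential singularity.


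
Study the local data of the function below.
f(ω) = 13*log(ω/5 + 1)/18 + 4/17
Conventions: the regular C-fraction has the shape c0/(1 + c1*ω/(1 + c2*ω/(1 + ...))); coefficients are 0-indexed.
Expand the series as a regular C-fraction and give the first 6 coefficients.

The regular C-fraction coefficients are [4/17, -221/360, 257/360, 6/1285, 49/514, 514/18375].

Taylor coefficients (expand at 0): a_0 = 4/17, a_1 = 13/90, a_2 = -13/900, a_3 = 13/6750, a_4 = -13/45000, a_5 = 13/281250.
c0 = a_0 = 4/17. Peel one level at a time: if S = 1 + c*ω/S' with S'(0) = 1, then c is the ω-coefficient of S and S' = c*ω/(S - 1).
S_1 = c0/f = 1 + (-221/360)*ω + (56797/129600)*ω^2 + ...; c1 = -221/360.
S_2 = c1*ω/(S_1 - 1) = 1 + (257/360)*ω + (-1/300)*ω^2 + ...; c2 = 257/360.
S_3 = c2*ω/(S_2 - 1) = 1 + (6/1285)*ω + (-147/330245)*ω^2 + ...; c3 = 6/1285.
S_4 = c3*ω/(S_3 - 1) = 1 + (49/514)*ω + (-1/375)*ω^2 + ...; c4 = 49/514.
S_5 = c4*ω/(S_4 - 1) = 1 + (514/18375)*ω + ...; c5 = 514/18375.


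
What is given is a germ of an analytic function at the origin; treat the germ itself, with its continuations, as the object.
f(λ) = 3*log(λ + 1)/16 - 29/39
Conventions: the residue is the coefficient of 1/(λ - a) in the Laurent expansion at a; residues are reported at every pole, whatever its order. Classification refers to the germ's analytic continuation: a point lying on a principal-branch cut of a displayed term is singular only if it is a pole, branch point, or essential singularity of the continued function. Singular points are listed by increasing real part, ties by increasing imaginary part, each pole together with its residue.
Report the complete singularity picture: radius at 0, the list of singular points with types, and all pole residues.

Branch term (3/16)*log(1 - λ/(-1)): its argument vanishes at λ = -1, a logarithmic branch point, modulus 1.
The radius of convergence is the smallest modulus among the singular points: 1.

Radius of convergence at 0: 1.
At -1: a logarithmic branch point.


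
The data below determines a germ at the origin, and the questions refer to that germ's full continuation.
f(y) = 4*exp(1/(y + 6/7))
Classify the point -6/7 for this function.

The point is an essential singularity.

The exponent 1/(y - (-6/7)) has a pole at -6/7, so exp(1/(y - (-6/7))) takes every nonzero value near it: an essential singularity (not a pole of any order).


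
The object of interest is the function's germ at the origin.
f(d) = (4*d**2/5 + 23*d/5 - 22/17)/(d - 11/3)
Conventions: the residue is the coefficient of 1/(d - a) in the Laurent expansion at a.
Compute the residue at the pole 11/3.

At the order-1 pole 11/3 set g(d) = (d - (11/3))*f(d) = 4*d**2/5 + 23*d/5 - 22/17.
Simple pole: residue = g(a) at a = 11/3, which is 20141/765.

The residue is 20141/765.


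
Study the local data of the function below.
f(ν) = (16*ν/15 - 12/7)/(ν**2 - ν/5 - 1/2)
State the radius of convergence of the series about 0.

Denominator factor (ν**2 - ν/5 - 1/2): discriminant 51/25, real irrational roots 1/10 + (1/10)*sqrt(51) and 1/10 - (1/10)*sqrt(51); poles of order 1, moduli 1/10 + (1/10)*sqrt(51) and -1/10 + (1/10)*sqrt(51).
The radius of convergence is the smallest modulus among the singular points: -1/10 + (1/10)*sqrt(51).

The radius of convergence is -1/10 + (1/10)*sqrt(51).


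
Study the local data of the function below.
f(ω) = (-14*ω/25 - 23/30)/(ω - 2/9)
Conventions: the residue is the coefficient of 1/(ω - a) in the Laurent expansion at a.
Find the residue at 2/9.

The residue is -401/450.

At the order-1 pole 2/9 set g(ω) = (ω - (2/9))*f(ω) = -14*ω/25 - 23/30.
Simple pole: residue = g(a) at a = 2/9, which is -401/450.


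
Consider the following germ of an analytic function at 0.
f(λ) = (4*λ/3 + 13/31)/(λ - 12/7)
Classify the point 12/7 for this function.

The denominator factor λ - 12/7 vanishes at 12/7 and appears to the power 1; the numerator there equals 587/217, nonzero, and no other factor vanishes.
Hence a pole whose order is the multiplicity, 1.

The point is a pole of order 1.


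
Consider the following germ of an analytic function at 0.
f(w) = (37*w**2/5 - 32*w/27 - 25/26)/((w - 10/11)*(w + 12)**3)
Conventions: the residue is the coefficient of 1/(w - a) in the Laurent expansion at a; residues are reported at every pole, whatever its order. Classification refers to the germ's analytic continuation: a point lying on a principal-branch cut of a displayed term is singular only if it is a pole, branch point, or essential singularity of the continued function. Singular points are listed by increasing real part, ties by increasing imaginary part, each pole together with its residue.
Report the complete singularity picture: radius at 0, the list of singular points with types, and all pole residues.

Radius of convergence at 0: 10/11.
At -12: a pole of order 3; residue -3809135/2010028176.
At 10/11: a pole of order 1; residue 3809135/2010028176.

Denominator factor (w - 10/11): pole of order 1 at 10/11, modulus 10/11.
Denominator factor (w + 12)^3: pole of order 3 at -12, modulus 12.
The radius of convergence is the smallest modulus among the singular points: 10/11.
At the order-3 pole -12 set g(w) = (w - (-12))^3*f(w) = (37*w**2/5 - 32*w/27 - 25/26)/(w - 10/11).
Order-3 pole: residue = g''(a)/2; g''(-12) = -3809135/1005014088, so the residue is -3809135/2010028176.
At the order-1 pole 10/11 set g(w) = (w - (10/11))*f(w) = (37*w**2/5 - 32*w/27 - 25/26)/(w + 12)**3.
Simple pole: residue = g(a) at a = 10/11, which is 3809135/2010028176.
List the singular points by increasing real part (a conjugate pair: the negative imaginary part first).


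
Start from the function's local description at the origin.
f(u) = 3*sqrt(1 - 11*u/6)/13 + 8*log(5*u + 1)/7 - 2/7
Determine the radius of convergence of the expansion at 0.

The radius of convergence is 1/5.

Branch term (8/7)*log(1 - u/(-1/5)): its argument vanishes at u = -1/5, a logarithmic branch point, modulus 1/5.
Branch term (3/13)*sqrt(1 - u/(6/11)): its argument vanishes at u = 6/11, a square-root branch point, modulus 6/11.
The radius of convergence is the smallest modulus among the singular points: 1/5.


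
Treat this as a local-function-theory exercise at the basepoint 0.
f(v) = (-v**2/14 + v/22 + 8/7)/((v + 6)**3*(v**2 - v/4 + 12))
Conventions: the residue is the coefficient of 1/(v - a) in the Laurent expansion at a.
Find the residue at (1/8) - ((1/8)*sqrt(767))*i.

The factor v**2 - v/4 + 12 splits as (v - a)(v - a') with a = (1/8) - ((1/8)*sqrt(767))*i, a' = (1/8) + ((1/8)*sqrt(767))*i. At the order-1 pole a set g(v) = (v - a)*f(v) = [(-v**2/14 + v/22 + 8/7)/(v + 6)**3] / (v - a').
Simple pole: residue = g(a) at a = (1/8) - ((1/8)*sqrt(767))*i, which is (-61972/74713023) + ((129196/57304888641)*sqrt(767))*i.

The residue is (-61972/74713023) + ((129196/57304888641)*sqrt(767))*i.


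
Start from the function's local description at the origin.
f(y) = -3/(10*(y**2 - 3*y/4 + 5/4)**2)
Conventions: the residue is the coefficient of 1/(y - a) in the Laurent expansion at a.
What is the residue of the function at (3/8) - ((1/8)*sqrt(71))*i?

The residue is -((192/25205)*sqrt(71))*i.

The factor y**2 - 3*y/4 + 5/4 splits as (y - a)(y - a') with a = (3/8) - ((1/8)*sqrt(71))*i, a' = (3/8) + ((1/8)*sqrt(71))*i. At the order-2 pole a set g(y) = (y - a)^2*f(y) = [-3/10] / (y - a')^2.
Order-2 pole: residue = g'(a); g'((3/8) - ((1/8)*sqrt(71))*i) = -((192/25205)*sqrt(71))*i, so the residue is -((192/25205)*sqrt(71))*i.


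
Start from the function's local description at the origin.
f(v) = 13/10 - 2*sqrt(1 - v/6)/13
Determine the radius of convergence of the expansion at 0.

Branch term (-2/13)*sqrt(1 - v/(6)): its argument vanishes at v = 6, a square-root branch point, modulus 6.
The radius of convergence is the smallest modulus among the singular points: 6.

The radius of convergence is 6.


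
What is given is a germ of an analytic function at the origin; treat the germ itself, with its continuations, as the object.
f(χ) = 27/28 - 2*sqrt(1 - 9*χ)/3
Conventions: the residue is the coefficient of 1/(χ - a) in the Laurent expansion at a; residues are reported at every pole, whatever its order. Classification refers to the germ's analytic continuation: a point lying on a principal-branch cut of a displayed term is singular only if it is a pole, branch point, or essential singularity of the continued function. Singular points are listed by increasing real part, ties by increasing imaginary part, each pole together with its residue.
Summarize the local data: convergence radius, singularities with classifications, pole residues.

Radius of convergence at 0: 1/9.
At 1/9: an algebraic (square-root) branch point.

Branch term (-2/3)*sqrt(1 - χ/(1/9)): its argument vanishes at χ = 1/9, a square-root branch point, modulus 1/9.
The radius of convergence is the smallest modulus among the singular points: 1/9.


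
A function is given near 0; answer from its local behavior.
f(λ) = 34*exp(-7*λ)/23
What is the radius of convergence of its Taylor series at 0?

The factor exp(-7*λ) is entire and contributes no finite singular point.
The polynomial part has no poles.
No finite singular points: the Taylor series at 0 converges everywhere.

The radius of convergence is infinite.


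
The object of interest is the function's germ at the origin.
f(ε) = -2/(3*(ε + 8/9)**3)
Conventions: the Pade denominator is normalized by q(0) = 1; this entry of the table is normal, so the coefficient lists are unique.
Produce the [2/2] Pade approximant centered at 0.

Taylor coefficients needed (expand at 0): a_0 = -243/256, a_1 = 6561/2048, a_2 = -59049/8192, a_3 = 885735/65536, a_4 = -23914845/1048576.
Write the denominator as Q(ε) = 1 + q1*ε + q2*ε^2. Requiring Q*f - P = O(ε^5) with deg P <= 2 kills the coefficients of ε^3..ε^4 in Q*f:
  ε^3: a_3 + q1*a_2 + q2*a_1 = 0, i.e. 885735/65536 + (-59049/8192)*q1 + (6561/2048)*q2 = 0.
  ε^4: a_4 + q1*a_3 + q2*a_2 = 0, i.e. -23914845/1048576 + (885735/65536)*q1 + (-59049/8192)*q2 = 0.
Solving this linear system: q1 = 45/16, q2 = 135/64.
The numerator is Q*f truncated at degree 2: P0 = a_0 = -243/256; P1 = a_1 + q1*a_0 = 2187/4096; P2 = a_2 + q1*a_1 + q2*a_0 = -6561/32768.

The Pade approximant has numerator coefficients [-243/256, 2187/4096, -6561/32768]; denominator coefficients [1, 45/16, 135/64].


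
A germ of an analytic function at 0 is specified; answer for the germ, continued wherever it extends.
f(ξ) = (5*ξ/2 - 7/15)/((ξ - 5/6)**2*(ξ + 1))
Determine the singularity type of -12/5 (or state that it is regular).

Denominator factors: ξ - 5/6 = -97/30 at ξ = -12/5; ξ + 1 = -7/5 at ξ = -12/5 — none vanishes.
So the germ continues analytically to -12/5.

The point is a regular point.


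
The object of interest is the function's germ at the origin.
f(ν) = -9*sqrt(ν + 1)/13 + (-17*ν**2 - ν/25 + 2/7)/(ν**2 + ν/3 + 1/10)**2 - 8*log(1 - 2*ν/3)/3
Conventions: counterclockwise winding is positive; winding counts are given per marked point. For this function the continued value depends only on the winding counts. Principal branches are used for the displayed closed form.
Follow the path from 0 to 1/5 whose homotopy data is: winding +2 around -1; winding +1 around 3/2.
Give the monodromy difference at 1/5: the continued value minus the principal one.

Continued minus principal equals -(16/3)*pi*i.

The rational part is single-valued and drops out of the difference; each branch term changes only by its own monodromy.
(-8/3)*log(1 - ν/(3/2)): each positive loop around 3/2 adds 2*pi*i to the log, so winding +1 contributes (-8/3)*(1)*2*pi*i = -(16/3)*pi*i.
(-9/13)*sqrt(1 - ν/(-1)): winding +2 is even, the square root returns to the same sheet, contribution 0.
Summing the contributions at ν = 1/5 gives -(16/3)*pi*i.


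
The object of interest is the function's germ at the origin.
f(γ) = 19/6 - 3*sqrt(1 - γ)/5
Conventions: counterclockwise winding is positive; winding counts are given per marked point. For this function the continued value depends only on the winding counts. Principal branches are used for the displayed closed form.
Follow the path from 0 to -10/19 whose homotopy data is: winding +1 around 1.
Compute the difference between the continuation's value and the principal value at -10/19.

Continued minus principal equals (6/95)*sqrt(551).

The rational part is single-valued and drops out of the difference; each branch term changes only by its own monodromy.
(-3/5)*sqrt(1 - γ/(1)): winding +1 is odd, the square root flips sign, contributing -2*(-3/5)*sqrt(1 - (-10/19)/(1)) = -2*(-3/5)*sqrt(29/19) = (6/95)*sqrt(551).
Summing the contributions at γ = -10/19 gives (6/95)*sqrt(551).


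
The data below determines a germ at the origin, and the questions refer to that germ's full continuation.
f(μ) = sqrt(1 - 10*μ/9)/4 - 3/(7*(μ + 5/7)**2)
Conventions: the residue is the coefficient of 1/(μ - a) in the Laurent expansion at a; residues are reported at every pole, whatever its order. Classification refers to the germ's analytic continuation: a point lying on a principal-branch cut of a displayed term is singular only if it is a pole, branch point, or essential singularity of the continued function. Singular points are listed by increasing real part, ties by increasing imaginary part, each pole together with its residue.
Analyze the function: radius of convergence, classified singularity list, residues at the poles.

Radius of convergence at 0: 5/7.
At -5/7: a pole of order 2; residue 0.
At 9/10: an algebraic (square-root) branch point.

Denominator factor (μ + 5/7)^2: pole of order 2 at -5/7, modulus 5/7.
Branch term (1/4)*sqrt(1 - μ/(9/10)): its argument vanishes at μ = 9/10, a square-root branch point, modulus 9/10.
The radius of convergence is the smallest modulus among the singular points: 5/7.
The branch term is analytic at -5/7 and contributes nothing to the residue; only the rational part matters.
At the order-2 pole -5/7 set g(μ) = (μ - (-5/7))^2*(rational part) = -3/7.
Order-2 pole: residue = g'(a); g'(-5/7) = 0, so the residue is 0.
List the singular points by increasing real part (a conjugate pair: the negative imaginary part first).


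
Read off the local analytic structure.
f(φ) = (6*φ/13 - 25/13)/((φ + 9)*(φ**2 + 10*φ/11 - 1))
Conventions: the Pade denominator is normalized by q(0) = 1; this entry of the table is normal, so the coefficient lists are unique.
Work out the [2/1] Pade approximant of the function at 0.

The Pade approximant has numerator coefficients [25/117, -3358547/22164129, 3974512/22164129]; denominator coefficients [1, -23764346/18754263].

Taylor coefficients needed (expand at 0): a_0 = 25/117, a_1 = 1381/11583, a_2 = 378874/1146717, a_3 = 47528692/113524983.
Write the denominator as Q(φ) = 1 + q1*φ. Requiring Q*f - P = O(φ^4) with deg P <= 2 kills the coefficients of φ^3..φ^3 in Q*f:
  φ^3: a_3 + q1*a_2 = 0, i.e. 47528692/113524983 + (378874/1146717)*q1 = 0.
Solving this linear system: q1 = -23764346/18754263.
The numerator is Q*f truncated at degree 2: P0 = a_0 = 25/117; P1 = a_1 + q1*a_0 = -3358547/22164129; P2 = a_2 + q1*a_1 = 3974512/22164129.


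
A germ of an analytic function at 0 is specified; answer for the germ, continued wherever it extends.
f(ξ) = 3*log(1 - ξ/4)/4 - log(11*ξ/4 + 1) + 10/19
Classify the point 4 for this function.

The term (3/4)*log(1 - ξ/(4)) has argument 1 - 4/(4) = 0 at 4: a logarithmic (infinitely-sheeted) branch point; the remaining terms are analytic or single-valued there.

The point is a logarithmic branch point.


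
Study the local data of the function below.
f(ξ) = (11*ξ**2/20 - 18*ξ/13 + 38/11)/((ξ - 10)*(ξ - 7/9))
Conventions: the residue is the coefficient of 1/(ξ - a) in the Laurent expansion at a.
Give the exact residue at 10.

The residue is 57411/11869.

At the order-1 pole 10 set g(ξ) = (ξ - (10))*f(ξ) = (11*ξ**2/20 - 18*ξ/13 + 38/11)/(ξ - 7/9).
Simple pole: residue = g(a) at a = 10, which is 57411/11869.


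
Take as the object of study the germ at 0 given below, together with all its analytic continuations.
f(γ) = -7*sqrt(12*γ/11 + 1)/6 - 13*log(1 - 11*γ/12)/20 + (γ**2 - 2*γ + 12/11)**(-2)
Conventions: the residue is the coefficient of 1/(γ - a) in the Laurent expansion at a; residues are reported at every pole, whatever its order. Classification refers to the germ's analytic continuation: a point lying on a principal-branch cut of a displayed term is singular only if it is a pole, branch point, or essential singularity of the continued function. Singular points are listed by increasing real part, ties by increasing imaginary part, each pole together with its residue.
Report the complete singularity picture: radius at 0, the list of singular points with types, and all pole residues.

Radius of convergence at 0: 11/12.
At -11/12: an algebraic (square-root) branch point.
At (1) - ((1/11)*sqrt(11))*i: a pole of order 2; residue ((11/4)*sqrt(11))*i.
At (1) + ((1/11)*sqrt(11))*i: a pole of order 2; residue -((11/4)*sqrt(11))*i.
At 12/11: a logarithmic branch point.

Denominator factor (γ**2 - 2*γ + 12/11)^2: discriminant -4/11, complex-conjugate roots (1) + ((1/11)*sqrt(11))*i and (1) - ((1/11)*sqrt(11))*i; poles of order 2, moduli (2/11)*sqrt(33) and (2/11)*sqrt(33).
Branch term (-7/6)*sqrt(1 - γ/(-11/12)): its argument vanishes at γ = -11/12, a square-root branch point, modulus 11/12.
Branch term (-13/20)*log(1 - γ/(12/11)): its argument vanishes at γ = 12/11, a logarithmic branch point, modulus 12/11.
The radius of convergence is the smallest modulus among the singular points: 11/12.
The branch terms are analytic at (1) - ((1/11)*sqrt(11))*i and contribute nothing to the residue; only the rational part matters.
The factor γ**2 - 2*γ + 12/11 splits as (γ - a)(γ - a') with a = (1) - ((1/11)*sqrt(11))*i, a' = (1) + ((1/11)*sqrt(11))*i. At the order-2 pole a set g(γ) = (γ - a)^2*(rational part) = [1] / (γ - a')^2.
Order-2 pole: residue = g'(a); g'((1) - ((1/11)*sqrt(11))*i) = ((11/4)*sqrt(11))*i, so the residue is ((11/4)*sqrt(11))*i.
The branch terms are analytic at (1) + ((1/11)*sqrt(11))*i and contribute nothing to the residue; only the rational part matters.
The factor γ**2 - 2*γ + 12/11 splits as (γ - a)(γ - a') with a = (1) + ((1/11)*sqrt(11))*i, a' = (1) - ((1/11)*sqrt(11))*i. At the order-2 pole a set g(γ) = (γ - a)^2*(rational part) = [1] / (γ - a')^2.
Order-2 pole: residue = g'(a); g'((1) + ((1/11)*sqrt(11))*i) = -((11/4)*sqrt(11))*i, so the residue is -((11/4)*sqrt(11))*i.
List the singular points by increasing real part (a conjugate pair: the negative imaginary part first).


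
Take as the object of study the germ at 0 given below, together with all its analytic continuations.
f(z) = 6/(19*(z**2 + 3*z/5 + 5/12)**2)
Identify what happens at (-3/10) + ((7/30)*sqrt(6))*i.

The point is a pole of order 2.

The denominator factor z**2 + 3*z/5 + 5/12 vanishes at (-3/10) + ((7/30)*sqrt(6))*i and appears to the power 2; the numerator there equals 6/19, nonzero, and no other factor vanishes.
Hence a pole whose order is the multiplicity, 2.


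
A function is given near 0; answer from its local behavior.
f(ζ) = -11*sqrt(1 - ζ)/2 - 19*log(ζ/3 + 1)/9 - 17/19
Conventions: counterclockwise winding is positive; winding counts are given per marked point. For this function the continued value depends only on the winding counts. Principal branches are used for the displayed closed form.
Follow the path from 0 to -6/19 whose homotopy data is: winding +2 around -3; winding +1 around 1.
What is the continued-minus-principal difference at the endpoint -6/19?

Continued minus principal equals ((55/19)*sqrt(19)) - ((76/9)*pi)*i.

The rational part is single-valued and drops out of the difference; each branch term changes only by its own monodromy.
(-11/2)*sqrt(1 - ζ/(1)): winding +1 is odd, the square root flips sign, contributing -2*(-11/2)*sqrt(1 - (-6/19)/(1)) = -2*(-11/2)*sqrt(25/19) = (55/19)*sqrt(19).
(-19/9)*log(1 - ζ/(-3)): each positive loop around -3 adds 2*pi*i to the log, so winding +2 contributes (-19/9)*(2)*2*pi*i = -(76/9)*pi*i.
Summing the contributions at ζ = -6/19 gives ((55/19)*sqrt(19)) - ((76/9)*pi)*i.


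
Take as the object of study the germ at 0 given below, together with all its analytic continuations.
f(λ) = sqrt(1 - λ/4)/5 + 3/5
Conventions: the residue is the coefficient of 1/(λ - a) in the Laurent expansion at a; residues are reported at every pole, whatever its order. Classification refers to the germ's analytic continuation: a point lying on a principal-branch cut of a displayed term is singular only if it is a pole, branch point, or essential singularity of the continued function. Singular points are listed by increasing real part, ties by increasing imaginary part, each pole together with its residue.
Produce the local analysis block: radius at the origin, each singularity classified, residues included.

Radius of convergence at 0: 4.
At 4: an algebraic (square-root) branch point.

Branch term (1/5)*sqrt(1 - λ/(4)): its argument vanishes at λ = 4, a square-root branch point, modulus 4.
The radius of convergence is the smallest modulus among the singular points: 4.


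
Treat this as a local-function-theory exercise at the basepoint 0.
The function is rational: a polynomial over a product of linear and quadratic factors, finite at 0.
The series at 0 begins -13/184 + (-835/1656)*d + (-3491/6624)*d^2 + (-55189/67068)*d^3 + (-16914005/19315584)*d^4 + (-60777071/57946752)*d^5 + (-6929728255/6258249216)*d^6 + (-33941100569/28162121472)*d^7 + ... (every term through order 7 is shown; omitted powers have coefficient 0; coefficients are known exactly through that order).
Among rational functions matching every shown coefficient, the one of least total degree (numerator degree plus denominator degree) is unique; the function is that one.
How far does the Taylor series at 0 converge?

The radius of convergence is -7/18 + (1/18)*sqrt(697).

No rational of total degree below 6 reproduces all 8 coefficients; solving the [1/5] Pade equations on them gives f(d) = (21*d/2 + 39/23)/((d - 6)*(d**2 + 7*d/9 - 2)**2), whose expansion matches every shown term.
Denominator factor (d**2 + 7*d/9 - 2)^2: discriminant 697/81, real irrational roots -7/18 + (1/18)*sqrt(697) and -7/18 - (1/18)*sqrt(697); poles of order 2, moduli -7/18 + (1/18)*sqrt(697) and 7/18 + (1/18)*sqrt(697).
Denominator factor (d - 6): pole of order 1 at 6, modulus 6.
The radius of convergence is the smallest modulus among the singular points: -7/18 + (1/18)*sqrt(697).


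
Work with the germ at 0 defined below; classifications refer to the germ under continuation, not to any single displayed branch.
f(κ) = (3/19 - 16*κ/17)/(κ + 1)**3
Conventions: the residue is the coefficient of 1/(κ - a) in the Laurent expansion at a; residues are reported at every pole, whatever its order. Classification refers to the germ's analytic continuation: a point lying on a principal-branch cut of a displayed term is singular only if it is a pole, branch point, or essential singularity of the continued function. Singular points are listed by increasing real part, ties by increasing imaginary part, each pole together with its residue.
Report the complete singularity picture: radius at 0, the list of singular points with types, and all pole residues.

Denominator factor (κ + 1)^3: pole of order 3 at -1, modulus 1.
The radius of convergence is the smallest modulus among the singular points: 1.
At the order-3 pole -1 set g(κ) = (κ - (-1))^3*f(κ) = 3/19 - 16*κ/17.
Order-3 pole: residue = g''(a)/2; g''(-1) = 0, so the residue is 0.

Radius of convergence at 0: 1.
At -1: a pole of order 3; residue 0.


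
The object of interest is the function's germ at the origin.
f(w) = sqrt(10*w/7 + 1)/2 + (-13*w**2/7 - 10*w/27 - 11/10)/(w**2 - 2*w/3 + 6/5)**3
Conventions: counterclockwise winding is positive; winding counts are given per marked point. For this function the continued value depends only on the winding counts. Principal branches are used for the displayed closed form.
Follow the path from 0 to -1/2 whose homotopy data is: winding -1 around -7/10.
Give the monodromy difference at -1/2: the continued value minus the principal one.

Continued minus principal equals -(1/7)*sqrt(14).

The rational part is single-valued and drops out of the difference; each branch term changes only by its own monodromy.
(1/2)*sqrt(1 - w/(-7/10)): winding -1 is odd, the square root flips sign, contributing -2*(1/2)*sqrt(1 - (-1/2)/(-7/10)) = -2*(1/2)*sqrt(2/7) = -(1/7)*sqrt(14).
Summing the contributions at w = -1/2 gives -(1/7)*sqrt(14).


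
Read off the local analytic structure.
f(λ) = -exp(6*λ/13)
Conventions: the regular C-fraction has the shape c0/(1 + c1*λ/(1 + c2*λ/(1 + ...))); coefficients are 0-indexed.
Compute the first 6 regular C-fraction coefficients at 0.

Taylor coefficients (expand at 0): a_0 = -1, a_1 = -6/13, a_2 = -18/169, a_3 = -36/2197, a_4 = -54/28561, a_5 = -324/1856465.
c0 = a_0 = -1. Peel one level at a time: if S = 1 + c*λ/S' with S'(0) = 1, then c is the λ-coefficient of S and S' = c*λ/(S - 1).
S_1 = c0/f = 1 + (-6/13)*λ + (18/169)*λ^2 + ...; c1 = -6/13.
S_2 = c1*λ/(S_1 - 1) = 1 + (3/13)*λ + (3/169)*λ^2 + ...; c2 = 3/13.
S_3 = c2*λ/(S_2 - 1) = 1 + (-1/13)*λ + (1/169)*λ^2 + ...; c3 = -1/13.
S_4 = c3*λ/(S_3 - 1) = 1 + (1/13)*λ + (3/845)*λ^2 + ...; c4 = 1/13.
S_5 = c4*λ/(S_4 - 1) = 1 + (-3/65)*λ + ...; c5 = -3/65.

The regular C-fraction coefficients are [-1, -6/13, 3/13, -1/13, 1/13, -3/65].


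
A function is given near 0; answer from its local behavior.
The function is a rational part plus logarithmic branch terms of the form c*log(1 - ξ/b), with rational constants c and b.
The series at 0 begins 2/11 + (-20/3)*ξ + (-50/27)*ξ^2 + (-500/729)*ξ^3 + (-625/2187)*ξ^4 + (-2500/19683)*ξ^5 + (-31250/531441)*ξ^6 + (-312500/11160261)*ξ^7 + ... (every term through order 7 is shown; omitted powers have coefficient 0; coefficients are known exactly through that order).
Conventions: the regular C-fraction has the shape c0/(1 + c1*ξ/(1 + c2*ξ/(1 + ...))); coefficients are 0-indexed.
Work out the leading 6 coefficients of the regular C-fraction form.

The regular C-fraction coefficients are [2/11, 110/3, -665/18, -5/7182, -995/3591, -133/1791].

Taylor coefficients (read off): a_0 = 2/11, a_1 = -20/3, a_2 = -50/27, a_3 = -500/729, a_4 = -625/2187, a_5 = -2500/19683.
c0 = a_0 = 2/11. Peel one level at a time: if S = 1 + c*ξ/S' with S'(0) = 1, then c is the ξ-coefficient of S and S' = c*ξ/(S - 1).
S_1 = c0/f = 1 + (110/3)*ξ + (36575/27)*ξ^2 + ...; c1 = 110/3.
S_2 = c1*ξ/(S_1 - 1) = 1 + (-665/18)*ξ + (-25/972)*ξ^2 + ...; c2 = -665/18.
S_3 = c2*ξ/(S_2 - 1) = 1 + (-5/7182)*ξ + (-4975/25790562)*ξ^2 + ...; c3 = -5/7182.
S_4 = c3*ξ/(S_3 - 1) = 1 + (-995/3591)*ξ + (-5/243)*ξ^2 + ...; c4 = -995/3591.
S_5 = c4*ξ/(S_4 - 1) = 1 + (-133/1791)*ξ + ...; c5 = -133/1791.


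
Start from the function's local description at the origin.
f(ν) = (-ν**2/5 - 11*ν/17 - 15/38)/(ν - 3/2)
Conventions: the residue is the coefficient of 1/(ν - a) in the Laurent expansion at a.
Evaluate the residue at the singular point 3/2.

At the order-1 pole 3/2 set g(ν) = (ν - (3/2))*f(ν) = -ν**2/5 - 11*ν/17 - 15/38.
Simple pole: residue = g(a) at a = 3/2, which is -11727/6460.

The residue is -11727/6460.


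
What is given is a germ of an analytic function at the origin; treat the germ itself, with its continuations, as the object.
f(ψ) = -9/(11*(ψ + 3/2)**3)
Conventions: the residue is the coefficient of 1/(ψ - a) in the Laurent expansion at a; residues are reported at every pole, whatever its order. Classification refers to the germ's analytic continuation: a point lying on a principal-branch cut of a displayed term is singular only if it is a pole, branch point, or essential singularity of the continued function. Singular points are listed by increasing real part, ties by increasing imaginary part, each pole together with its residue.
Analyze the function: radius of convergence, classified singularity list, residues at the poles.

Denominator factor (ψ + 3/2)^3: pole of order 3 at -3/2, modulus 3/2.
The radius of convergence is the smallest modulus among the singular points: 3/2.
At the order-3 pole -3/2 set g(ψ) = (ψ - (-3/2))^3*f(ψ) = -9/11.
Order-3 pole: residue = g''(a)/2; g''(-3/2) = 0, so the residue is 0.

Radius of convergence at 0: 3/2.
At -3/2: a pole of order 3; residue 0.


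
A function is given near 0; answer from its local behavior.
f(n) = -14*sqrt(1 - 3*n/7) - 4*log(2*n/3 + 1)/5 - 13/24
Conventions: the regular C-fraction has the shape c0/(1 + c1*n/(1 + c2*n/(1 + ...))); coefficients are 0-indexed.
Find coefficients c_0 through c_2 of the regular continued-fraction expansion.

The regular C-fraction coefficients are [-349/24, 296/1745, -54529/146580].

Taylor coefficients (expand at 0): a_0 = -349/24, a_1 = 37/15, a_2 = 629/1260.
c0 = a_0 = -349/24. Peel one level at a time: if S = 1 + c*n/S' with S'(0) = 1, then c is the n-coefficient of S and S' = c*n/(S - 1).
S_1 = c0/f = 1 + (296/1745)*n + (4035146/63945525)*n^2 + ...; c1 = 296/1745.
S_2 = c1*n/(S_1 - 1) = 1 + (-54529/146580)*n + ...; c2 = -54529/146580.


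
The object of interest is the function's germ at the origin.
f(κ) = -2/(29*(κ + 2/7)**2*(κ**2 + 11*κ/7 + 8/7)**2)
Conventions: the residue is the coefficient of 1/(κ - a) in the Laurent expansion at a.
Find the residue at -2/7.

The residue is 117649/397822.

At the order-2 pole -2/7 set g(κ) = (κ - (-2/7))^2*f(κ) = -2/(29*(κ**2 + 11*κ/7 + 8/7)**2).
Order-2 pole: residue = g'(a); g'(-2/7) = 117649/397822, so the residue is 117649/397822.


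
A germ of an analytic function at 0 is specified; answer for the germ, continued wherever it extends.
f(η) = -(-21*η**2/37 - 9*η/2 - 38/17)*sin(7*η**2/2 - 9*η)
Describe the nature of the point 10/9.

The point is a regular point.

There is no denominator, hence no pole anywhere.
The factor -sin(7*η**2/2 - 9*η) is entire.
So the germ continues analytically to 10/9.


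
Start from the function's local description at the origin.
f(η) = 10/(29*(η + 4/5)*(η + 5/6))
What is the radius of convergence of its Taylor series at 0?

The radius of convergence is 4/5.

Denominator factor (η + 5/6): pole of order 1 at -5/6, modulus 5/6.
Denominator factor (η + 4/5): pole of order 1 at -4/5, modulus 4/5.
The radius of convergence is the smallest modulus among the singular points: 4/5.


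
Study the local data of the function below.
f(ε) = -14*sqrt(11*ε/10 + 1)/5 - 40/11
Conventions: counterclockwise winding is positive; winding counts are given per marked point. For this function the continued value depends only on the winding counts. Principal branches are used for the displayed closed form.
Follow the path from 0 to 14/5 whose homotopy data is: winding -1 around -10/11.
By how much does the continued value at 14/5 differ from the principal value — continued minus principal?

Continued minus principal equals (28/25)*sqrt(102).

The rational part is single-valued and drops out of the difference; each branch term changes only by its own monodromy.
(-14/5)*sqrt(1 - ε/(-10/11)): winding -1 is odd, the square root flips sign, contributing -2*(-14/5)*sqrt(1 - (14/5)/(-10/11)) = -2*(-14/5)*sqrt(102/25) = (28/25)*sqrt(102).
Summing the contributions at ε = 14/5 gives (28/25)*sqrt(102).


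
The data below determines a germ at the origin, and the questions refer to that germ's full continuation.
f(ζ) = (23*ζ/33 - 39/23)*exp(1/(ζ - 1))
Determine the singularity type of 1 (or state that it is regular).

The point is an essential singularity.

The exponent 1/(ζ - (1)) has a pole at 1, so exp(1/(ζ - (1))) takes every nonzero value near it: an essential singularity (not a pole of any order).
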